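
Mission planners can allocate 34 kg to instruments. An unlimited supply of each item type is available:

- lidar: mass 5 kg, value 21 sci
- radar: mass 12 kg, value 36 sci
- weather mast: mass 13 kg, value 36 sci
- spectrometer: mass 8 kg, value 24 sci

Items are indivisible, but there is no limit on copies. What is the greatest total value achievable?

129 sci

Best value-per-unit is lidar at 21/5; filling with it alone gives 6×21 = 126.
Optimal mix: 5×lidar + 1×spectrometer → mass 33, value 129.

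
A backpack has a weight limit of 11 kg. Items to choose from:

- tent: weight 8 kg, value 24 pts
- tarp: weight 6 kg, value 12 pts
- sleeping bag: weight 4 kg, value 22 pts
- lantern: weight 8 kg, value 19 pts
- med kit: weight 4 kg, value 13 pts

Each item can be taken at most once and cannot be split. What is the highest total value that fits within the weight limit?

Check high-value combinations within 11 kg:
- sleeping bag+med kit: weight 4+4=8, value 22+13=35
- tarp+sleeping bag: weight 6+4=10, value 12+22=34
- tarp+med kit: weight 6+4=10, value 12+13=25
Best: 35 pts.

35 pts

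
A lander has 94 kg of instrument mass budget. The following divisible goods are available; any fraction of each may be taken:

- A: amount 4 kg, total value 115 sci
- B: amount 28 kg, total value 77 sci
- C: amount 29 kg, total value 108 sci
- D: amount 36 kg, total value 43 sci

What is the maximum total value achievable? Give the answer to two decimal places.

Take in order of value per unit:
- A (115/4 per unit): all 4 → value 115, running total 115.00
- C (108/29 per unit): all 29 → value 108, running total 223.00
- B (77/28 per unit): all 28 → value 77, running total 300.00
- D (43/36 per unit): 33 of 36 → value 33×43/36 = 39.4167, running total 339.42
Total 339.42.

339.42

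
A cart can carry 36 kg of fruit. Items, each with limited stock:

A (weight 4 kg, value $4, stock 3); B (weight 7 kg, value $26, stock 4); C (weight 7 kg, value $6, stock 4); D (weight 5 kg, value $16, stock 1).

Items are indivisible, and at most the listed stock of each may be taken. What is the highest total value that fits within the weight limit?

$120

Top feasible selections:
- 4×B + 1×D: weight 33, value 120
- 2×A + 4×B: weight 36, value 112
- 4×B + 1×C: weight 35, value 110
Best: $120.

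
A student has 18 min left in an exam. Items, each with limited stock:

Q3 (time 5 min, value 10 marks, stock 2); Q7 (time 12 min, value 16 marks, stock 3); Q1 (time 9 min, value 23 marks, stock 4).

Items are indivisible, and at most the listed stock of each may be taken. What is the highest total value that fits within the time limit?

46 marks

Best selections within time 18 and stock limits:
- 2×Q1: time 18, value 46
- 1×Q3 + 1×Q1: time 14, value 33
- 1×Q3 + 1×Q7: time 17, value 26
Best: 46 marks.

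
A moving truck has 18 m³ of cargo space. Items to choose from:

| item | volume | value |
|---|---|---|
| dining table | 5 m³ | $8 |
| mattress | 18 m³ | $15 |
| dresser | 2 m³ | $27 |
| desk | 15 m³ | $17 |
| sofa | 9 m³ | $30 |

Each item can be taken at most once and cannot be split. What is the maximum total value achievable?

$65

This is a 0/1 knapsack; check combinations near the capacity.
- dining table+dresser+sofa: volume 5+2+9=16, value 8+27+30=65
- dresser+sofa: volume 2+9=11, value 27+30=57
- dresser+desk: volume 2+15=17, value 27+17=44
- dining table+sofa: volume 5+9=14, value 8+30=38
- dining table+dresser: volume 5+2=7, value 8+27=35
Best: $65.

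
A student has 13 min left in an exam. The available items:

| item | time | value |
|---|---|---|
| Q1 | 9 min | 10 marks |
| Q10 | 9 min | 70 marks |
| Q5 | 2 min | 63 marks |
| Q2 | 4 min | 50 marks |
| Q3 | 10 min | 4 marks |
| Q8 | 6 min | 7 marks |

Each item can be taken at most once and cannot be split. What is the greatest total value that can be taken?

Check high-value combinations within 13 min:
- Q10+Q5: time 9+2=11, value 70+63=133
- Q5+Q2+Q8: time 2+4+6=12, value 63+50+7=120
- Q10+Q2: time 9+4=13, value 70+50=120
- Q5+Q2: time 2+4=6, value 63+50=113
- Q1+Q5: time 9+2=11, value 10+63=73
Best: 133 marks.

133 marks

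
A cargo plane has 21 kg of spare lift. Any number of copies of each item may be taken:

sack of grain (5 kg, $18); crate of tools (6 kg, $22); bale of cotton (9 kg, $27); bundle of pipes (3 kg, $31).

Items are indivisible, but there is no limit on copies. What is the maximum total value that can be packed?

Best value-per-unit is bundle of pipes at 31/3, and filling with it alone uses weight 7×3=21. No mix of the others beats 7×31 = 217.

$217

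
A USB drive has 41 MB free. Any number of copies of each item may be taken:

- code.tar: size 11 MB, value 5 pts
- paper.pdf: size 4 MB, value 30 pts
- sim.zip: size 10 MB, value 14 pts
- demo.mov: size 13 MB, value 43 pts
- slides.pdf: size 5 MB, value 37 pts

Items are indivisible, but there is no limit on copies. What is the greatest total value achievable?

307 pts

Best value-per-unit is paper.pdf at 30/4; filling with it alone gives 10×30 = 300.
Optimal mix: 9×paper.pdf + 1×slides.pdf → size 41, value 307.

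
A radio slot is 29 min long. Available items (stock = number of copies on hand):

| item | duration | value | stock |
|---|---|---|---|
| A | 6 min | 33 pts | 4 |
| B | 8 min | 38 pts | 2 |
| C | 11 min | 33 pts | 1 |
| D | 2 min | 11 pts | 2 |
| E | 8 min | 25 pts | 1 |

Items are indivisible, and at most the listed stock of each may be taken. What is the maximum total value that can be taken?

Top feasible selections:
- 4×A + 2×D: duration 28, value 154
- 3×A + 1×B + 1×D: duration 28, value 148
- 4×A + 1×D: duration 26, value 143
Best: 154 pts.

154 pts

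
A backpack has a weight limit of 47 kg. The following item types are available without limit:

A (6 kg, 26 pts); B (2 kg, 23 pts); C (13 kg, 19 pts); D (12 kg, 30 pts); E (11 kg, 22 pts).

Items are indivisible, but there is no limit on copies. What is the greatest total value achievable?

Best value-per-unit is B at 23/2, and filling with it alone uses weight 23×2=46. No mix of the others beats 23×23 = 529.

529 pts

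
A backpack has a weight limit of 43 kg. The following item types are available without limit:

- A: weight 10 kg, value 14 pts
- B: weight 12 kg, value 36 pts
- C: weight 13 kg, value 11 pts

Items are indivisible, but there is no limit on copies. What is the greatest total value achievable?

Best value-per-unit is B at 36/12, and filling with it alone uses weight 3×12=36. No mix of the others beats 3×36 = 108.

108 pts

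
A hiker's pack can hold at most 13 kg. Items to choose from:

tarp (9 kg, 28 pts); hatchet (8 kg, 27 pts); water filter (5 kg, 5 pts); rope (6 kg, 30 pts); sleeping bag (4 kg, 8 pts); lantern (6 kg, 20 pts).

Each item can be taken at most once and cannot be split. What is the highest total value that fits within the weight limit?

Check high-value combinations within 13 kg:
- rope+lantern: weight 6+6=12, value 30+20=50
- rope+sleeping bag: weight 6+4=10, value 30+8=38
- tarp+sleeping bag: weight 9+4=13, value 28+8=36
Best: 50 pts.

50 pts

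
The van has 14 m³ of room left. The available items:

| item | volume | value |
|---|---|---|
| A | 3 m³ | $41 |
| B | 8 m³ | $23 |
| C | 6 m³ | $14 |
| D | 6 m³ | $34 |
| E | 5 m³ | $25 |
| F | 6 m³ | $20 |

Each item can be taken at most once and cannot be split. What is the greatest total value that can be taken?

This is a 0/1 knapsack; check combinations near the capacity.
- A+D+E: volume 3+6+5=14, value 41+34+25=100
- A+E+F: volume 3+5+6=14, value 41+25+20=86
- A+C+E: volume 3+6+5=14, value 41+14+25=80
Best: $100.

$100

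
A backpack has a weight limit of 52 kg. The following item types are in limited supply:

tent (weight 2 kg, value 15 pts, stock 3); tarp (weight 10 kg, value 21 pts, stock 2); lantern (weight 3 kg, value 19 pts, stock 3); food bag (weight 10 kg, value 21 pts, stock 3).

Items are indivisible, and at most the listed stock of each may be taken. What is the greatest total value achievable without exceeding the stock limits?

Top feasible selections:
- 3×tent + 1×tarp + 2×lantern + 3×food bag: weight 52, value 167
- 3×tent + 2×tarp + 2×lantern + 2×food bag: weight 52, value 167
Best: 167 pts.

167 pts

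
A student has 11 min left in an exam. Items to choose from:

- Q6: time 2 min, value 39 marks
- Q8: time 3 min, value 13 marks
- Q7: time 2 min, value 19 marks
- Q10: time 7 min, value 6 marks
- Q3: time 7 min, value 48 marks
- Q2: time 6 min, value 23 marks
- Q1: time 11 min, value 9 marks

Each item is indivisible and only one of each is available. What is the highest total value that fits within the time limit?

Check high-value combinations within 11 min:
- Q6+Q7+Q3: time 2+2+7=11, value 39+19+48=106
- Q6+Q3: time 2+7=9, value 39+48=87
- Q6+Q7+Q2: time 2+2+6=10, value 39+19+23=81
Best: 106 marks.

106 marks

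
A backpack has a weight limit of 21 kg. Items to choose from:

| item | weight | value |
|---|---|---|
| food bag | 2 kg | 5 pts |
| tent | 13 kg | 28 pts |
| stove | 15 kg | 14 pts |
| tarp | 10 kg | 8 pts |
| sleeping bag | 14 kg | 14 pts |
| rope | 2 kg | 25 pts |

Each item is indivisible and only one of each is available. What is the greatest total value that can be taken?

58 pts

Check high-value combinations within 21 kg:
- food bag+tent+rope: weight 2+13+2=17, value 5+28+25=58
- tent+rope: weight 13+2=15, value 28+25=53
- food bag+sleeping bag+rope: weight 2+14+2=18, value 5+14+25=44
Best: 58 pts.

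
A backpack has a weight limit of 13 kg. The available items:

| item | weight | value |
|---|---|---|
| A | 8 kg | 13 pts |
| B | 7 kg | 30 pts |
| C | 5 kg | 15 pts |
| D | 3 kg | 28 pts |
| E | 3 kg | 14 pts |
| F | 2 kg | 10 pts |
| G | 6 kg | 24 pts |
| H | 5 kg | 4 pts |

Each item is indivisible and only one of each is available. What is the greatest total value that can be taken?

72 pts

Check high-value combinations within 13 kg:
- B+D+E: weight 7+3+3=13, value 30+28+14=72
- B+D+F: weight 7+3+2=12, value 30+28+10=68
- C+D+E+F: weight 5+3+3+2=13, value 15+28+14+10=67
- D+E+G: weight 3+3+6=12, value 28+14+24=66
- D+F+G: weight 3+2+6=11, value 28+10+24=62
Best: 72 pts.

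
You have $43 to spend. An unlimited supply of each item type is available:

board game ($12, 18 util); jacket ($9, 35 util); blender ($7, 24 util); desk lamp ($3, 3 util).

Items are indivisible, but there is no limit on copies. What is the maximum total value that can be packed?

Best value-per-unit is jacket at 35/9; filling with it alone gives 4×35 = 140.
Optimal mix: 4×jacket + 1×blender → cost 43, value 164.

164 util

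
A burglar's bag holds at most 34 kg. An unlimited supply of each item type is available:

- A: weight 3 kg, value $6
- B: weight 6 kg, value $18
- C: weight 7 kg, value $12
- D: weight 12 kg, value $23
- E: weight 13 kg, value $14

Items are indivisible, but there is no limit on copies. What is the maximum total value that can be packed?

$96

Best value-per-unit is B at 18/6; filling with it alone gives 5×18 = 90.
Optimal mix: 1×A + 5×B → weight 33, value 96.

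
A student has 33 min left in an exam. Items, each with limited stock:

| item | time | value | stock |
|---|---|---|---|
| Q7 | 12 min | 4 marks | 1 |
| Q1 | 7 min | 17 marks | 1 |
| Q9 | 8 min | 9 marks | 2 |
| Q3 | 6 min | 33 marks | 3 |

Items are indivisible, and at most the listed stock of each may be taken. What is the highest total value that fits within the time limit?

125 marks

Top feasible selections:
- 1×Q1 + 1×Q9 + 3×Q3: time 33, value 125
- 1×Q1 + 3×Q3: time 25, value 116
Best: 125 marks.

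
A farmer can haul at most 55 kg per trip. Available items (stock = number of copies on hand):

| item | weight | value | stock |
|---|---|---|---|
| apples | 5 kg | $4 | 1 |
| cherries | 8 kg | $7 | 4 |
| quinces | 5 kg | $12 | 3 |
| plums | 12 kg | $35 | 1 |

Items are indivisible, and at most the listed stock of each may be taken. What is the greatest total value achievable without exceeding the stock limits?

$92

Best selections within weight 55 and stock limits:
- 3×cherries + 3×quinces + 1×plums: weight 51, value 92
- 1×apples + 2×cherries + 3×quinces + 1×plums: weight 48, value 89
- 4×cherries + 2×quinces + 1×plums: weight 54, value 87
Best: $92.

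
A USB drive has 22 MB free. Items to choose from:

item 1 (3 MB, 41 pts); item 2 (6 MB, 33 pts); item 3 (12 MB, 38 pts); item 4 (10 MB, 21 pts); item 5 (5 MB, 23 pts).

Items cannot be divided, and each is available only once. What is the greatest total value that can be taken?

112 pts

Check high-value combinations within 22 MB:
- item 1+item 2+item 3: size 3+6+12=21, value 41+33+38=112
- item 1+item 3+item 5: size 3+12+5=20, value 41+38+23=102
- item 1+item 2+item 5: size 3+6+5=14, value 41+33+23=97
Best: 112 pts.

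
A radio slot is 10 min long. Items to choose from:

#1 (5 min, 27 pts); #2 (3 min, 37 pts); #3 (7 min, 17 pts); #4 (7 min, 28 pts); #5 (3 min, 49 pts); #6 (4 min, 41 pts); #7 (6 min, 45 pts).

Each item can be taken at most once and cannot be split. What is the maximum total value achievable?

127 pts

Check high-value combinations within 10 min:
- #2+#5+#6: duration 3+3+4=10, value 37+49+41=127
- #5+#7: duration 3+6=9, value 49+45=94
- #5+#6: duration 3+4=7, value 49+41=90
- #2+#5: duration 3+3=6, value 37+49=86
- #6+#7: duration 4+6=10, value 41+45=86
Best: 127 pts.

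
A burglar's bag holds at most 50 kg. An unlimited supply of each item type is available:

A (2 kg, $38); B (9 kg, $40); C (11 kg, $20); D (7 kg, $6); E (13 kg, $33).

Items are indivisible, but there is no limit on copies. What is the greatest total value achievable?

Best value-per-unit is A at 38/2, and filling with it alone uses weight 25×2=50. No mix of the others beats 25×38 = 950.

$950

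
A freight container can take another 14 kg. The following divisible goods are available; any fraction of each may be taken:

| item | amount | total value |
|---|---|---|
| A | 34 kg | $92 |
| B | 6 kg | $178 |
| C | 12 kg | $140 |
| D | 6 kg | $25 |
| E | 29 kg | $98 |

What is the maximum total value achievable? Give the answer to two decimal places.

271.33

Take in order of value per unit:
- B (178/6 per unit): all 6 → value 178, running total 178.00
- C (140/12 per unit): 8 of 12 → value 8×140/12 = 93.3333, running total 271.33
Total 271.33.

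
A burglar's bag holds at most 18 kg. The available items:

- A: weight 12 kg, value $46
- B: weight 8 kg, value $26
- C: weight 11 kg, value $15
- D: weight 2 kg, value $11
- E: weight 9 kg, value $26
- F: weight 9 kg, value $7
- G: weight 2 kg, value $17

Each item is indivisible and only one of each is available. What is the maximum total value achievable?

$74

Check high-value combinations within 18 kg:
- A+D+G: weight 12+2+2=16, value 46+11+17=74
- A+G: weight 12+2=14, value 46+17=63
- A+D: weight 12+2=14, value 46+11=57
- B+D+G: weight 8+2+2=12, value 26+11+17=54
Best: $74.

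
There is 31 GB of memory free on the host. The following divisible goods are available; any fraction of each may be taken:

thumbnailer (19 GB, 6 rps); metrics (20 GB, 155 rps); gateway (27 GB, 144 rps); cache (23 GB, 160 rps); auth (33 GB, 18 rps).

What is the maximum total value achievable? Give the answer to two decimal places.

Take in order of value per unit:
- metrics (155/20 per unit): all 20 → value 155, running total 155.00
- cache (160/23 per unit): 11 of 23 → value 11×160/23 = 76.5217, running total 231.52
Total 231.52.

231.52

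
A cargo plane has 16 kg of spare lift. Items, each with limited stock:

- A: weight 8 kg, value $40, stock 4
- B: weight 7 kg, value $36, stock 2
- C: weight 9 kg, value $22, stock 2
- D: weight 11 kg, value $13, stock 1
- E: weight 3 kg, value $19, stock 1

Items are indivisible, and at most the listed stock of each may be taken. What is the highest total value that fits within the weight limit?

Top feasible selections:
- 2×A: weight 16, value 80
- 1×A + 1×B: weight 15, value 76
- 2×B: weight 14, value 72
Best: $80.

$80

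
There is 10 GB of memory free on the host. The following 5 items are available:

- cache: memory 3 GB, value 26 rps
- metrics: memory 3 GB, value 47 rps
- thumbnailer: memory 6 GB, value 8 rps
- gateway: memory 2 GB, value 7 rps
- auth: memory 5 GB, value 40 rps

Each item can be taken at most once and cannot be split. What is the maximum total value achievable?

Check high-value combinations within 10 GB:
- metrics+gateway+auth: memory 3+2+5=10, value 47+7+40=94
- metrics+auth: memory 3+5=8, value 47+40=87
- cache+metrics+gateway: memory 3+3+2=8, value 26+47+7=80
- cache+metrics: memory 3+3=6, value 26+47=73
Best: 94 rps.

94 rps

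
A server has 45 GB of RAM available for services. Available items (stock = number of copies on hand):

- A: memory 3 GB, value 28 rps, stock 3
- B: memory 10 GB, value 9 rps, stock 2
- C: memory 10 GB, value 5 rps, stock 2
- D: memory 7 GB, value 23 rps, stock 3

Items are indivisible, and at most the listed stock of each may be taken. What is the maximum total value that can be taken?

Best selections within memory 45 and stock limits:
- 3×A + 1×B + 3×D: memory 40, value 162
- 3×A + 1×C + 3×D: memory 40, value 158
- 3×A + 3×D: memory 30, value 153
- 3×A + 2×B + 2×D: memory 43, value 148
Best: 162 rps.

162 rps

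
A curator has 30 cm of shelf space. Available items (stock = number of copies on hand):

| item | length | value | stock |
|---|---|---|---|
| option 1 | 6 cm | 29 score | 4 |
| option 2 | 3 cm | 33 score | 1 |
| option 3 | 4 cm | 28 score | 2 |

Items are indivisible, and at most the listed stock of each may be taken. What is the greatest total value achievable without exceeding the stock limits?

Best selections within length 30 and stock limits:
- 3×option 1 + 1×option 2 + 2×option 3: length 29, value 176
- 4×option 1 + 1×option 2: length 27, value 149
Best: 176 score.

176 score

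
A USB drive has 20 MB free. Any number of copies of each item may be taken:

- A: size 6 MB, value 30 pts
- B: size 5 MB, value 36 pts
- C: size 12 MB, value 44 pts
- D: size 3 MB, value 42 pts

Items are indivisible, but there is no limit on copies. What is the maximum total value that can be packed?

252 pts

Best value-per-unit is D at 42/3, and filling with it alone uses size 6×3=18. No mix of the others beats 6×42 = 252.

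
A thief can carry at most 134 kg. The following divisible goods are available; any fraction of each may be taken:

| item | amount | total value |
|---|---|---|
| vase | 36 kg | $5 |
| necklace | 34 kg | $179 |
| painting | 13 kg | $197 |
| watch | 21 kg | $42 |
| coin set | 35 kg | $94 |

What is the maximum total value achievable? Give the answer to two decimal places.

516.31

Take in order of value per unit:
- painting (197/13 per unit): all 13 → value 197, running total 197.00
- necklace (179/34 per unit): all 34 → value 179, running total 376.00
- coin set (94/35 per unit): all 35 → value 94, running total 470.00
- watch (42/21 per unit): all 21 → value 42, running total 512.00
- vase (5/36 per unit): 31 of 36 → value 31×5/36 = 4.3056, running total 516.31
Total 516.31.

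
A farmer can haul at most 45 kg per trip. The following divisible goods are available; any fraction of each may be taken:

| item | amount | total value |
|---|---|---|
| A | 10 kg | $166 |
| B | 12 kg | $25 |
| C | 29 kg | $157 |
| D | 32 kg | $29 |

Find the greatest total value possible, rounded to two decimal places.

335.50

Take in order of value per unit:
- A (166/10 per unit): all 10 → value 166, running total 166.00
- C (157/29 per unit): all 29 → value 157, running total 323.00
- B (25/12 per unit): 6 of 12 → value 6×25/12 = 12.5000, running total 335.50
Total 335.50.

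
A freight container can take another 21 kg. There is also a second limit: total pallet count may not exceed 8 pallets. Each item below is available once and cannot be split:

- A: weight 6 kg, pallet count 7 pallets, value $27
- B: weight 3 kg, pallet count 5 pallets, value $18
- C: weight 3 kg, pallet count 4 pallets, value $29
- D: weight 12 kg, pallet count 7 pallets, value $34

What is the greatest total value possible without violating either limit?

$34

Feasible sets respecting both limits:
- D: weight 12, pallet count 7, value 34
- C: weight 3, pallet count 4, value 29
- A: weight 6, pallet count 7, value 27
Best: $34.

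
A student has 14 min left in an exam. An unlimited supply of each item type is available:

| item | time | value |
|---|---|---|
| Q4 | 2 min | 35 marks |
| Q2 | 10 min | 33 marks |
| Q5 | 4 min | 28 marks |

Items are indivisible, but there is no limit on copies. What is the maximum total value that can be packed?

Best value-per-unit is Q4 at 35/2, and filling with it alone uses time 7×2=14. No mix of the others beats 7×35 = 245.

245 marks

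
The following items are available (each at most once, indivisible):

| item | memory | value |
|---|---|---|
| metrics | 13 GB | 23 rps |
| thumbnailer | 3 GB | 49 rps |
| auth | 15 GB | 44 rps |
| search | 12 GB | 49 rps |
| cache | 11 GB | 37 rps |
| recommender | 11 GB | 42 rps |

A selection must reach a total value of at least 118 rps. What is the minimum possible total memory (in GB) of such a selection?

25

Subsets with value ≥ 118, sorted by total memory:
- thumbnailer+cache+recommender: memory 25, value 128
- thumbnailer+search+recommender: memory 26, value 140
- thumbnailer+search+cache: memory 26, value 135
- metrics+thumbnailer+search: memory 28, value 121
Minimum memory: 25 GB.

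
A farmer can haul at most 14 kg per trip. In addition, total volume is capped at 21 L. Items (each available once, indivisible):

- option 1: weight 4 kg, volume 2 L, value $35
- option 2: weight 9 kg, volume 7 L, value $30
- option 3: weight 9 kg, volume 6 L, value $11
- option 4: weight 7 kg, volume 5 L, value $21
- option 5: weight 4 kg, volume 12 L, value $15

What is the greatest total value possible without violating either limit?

Feasible sets respecting both limits:
- option 1+option 2: weight 13, volume 9, value 65
- option 1+option 4: weight 11, volume 7, value 56
- option 1+option 5: weight 8, volume 14, value 50
- option 1+option 3: weight 13, volume 8, value 46
Best: $65.

$65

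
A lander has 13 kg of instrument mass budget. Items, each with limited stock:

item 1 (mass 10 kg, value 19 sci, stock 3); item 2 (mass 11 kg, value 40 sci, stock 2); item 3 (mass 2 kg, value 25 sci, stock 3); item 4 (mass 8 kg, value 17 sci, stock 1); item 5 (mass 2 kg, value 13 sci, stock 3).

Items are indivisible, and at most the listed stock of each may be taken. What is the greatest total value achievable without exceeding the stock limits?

114 sci

Top feasible selections:
- 3×item 3 + 3×item 5: mass 12, value 114
- 3×item 3 + 2×item 5: mass 10, value 101
- 2×item 3 + 3×item 5: mass 10, value 89
- 3×item 3 + 1×item 5: mass 8, value 88
Best: 114 sci.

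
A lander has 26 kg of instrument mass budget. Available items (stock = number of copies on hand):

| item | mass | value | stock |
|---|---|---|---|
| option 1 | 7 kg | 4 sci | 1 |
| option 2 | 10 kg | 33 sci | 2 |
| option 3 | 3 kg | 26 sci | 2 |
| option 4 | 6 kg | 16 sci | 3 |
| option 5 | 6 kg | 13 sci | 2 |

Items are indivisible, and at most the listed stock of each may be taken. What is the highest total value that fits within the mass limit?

Top feasible selections:
- 2×option 2 + 2×option 3: mass 26, value 118
- 1×option 2 + 2×option 3 + 1×option 4: mass 22, value 101
- 2×option 3 + 3×option 4: mass 24, value 100
Best: 118 sci.

118 sci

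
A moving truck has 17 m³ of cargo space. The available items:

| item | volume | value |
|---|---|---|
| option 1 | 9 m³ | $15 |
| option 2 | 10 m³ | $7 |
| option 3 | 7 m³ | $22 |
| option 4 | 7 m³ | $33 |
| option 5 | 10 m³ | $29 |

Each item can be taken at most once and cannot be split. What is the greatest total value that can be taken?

Check high-value combinations within 17 m³:
- option 4+option 5: volume 7+10=17, value 33+29=62
- option 3+option 4: volume 7+7=14, value 22+33=55
- option 3+option 5: volume 7+10=17, value 22+29=51
- option 1+option 4: volume 9+7=16, value 15+33=48
- option 2+option 4: volume 10+7=17, value 7+33=40
Best: $62.

$62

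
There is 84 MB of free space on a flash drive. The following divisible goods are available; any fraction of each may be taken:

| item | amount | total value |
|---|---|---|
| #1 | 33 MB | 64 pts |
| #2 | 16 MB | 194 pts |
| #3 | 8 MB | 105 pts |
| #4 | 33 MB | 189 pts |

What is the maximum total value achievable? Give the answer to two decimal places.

Take in order of value per unit:
- #3 (105/8 per unit): all 8 → value 105, running total 105.00
- #2 (194/16 per unit): all 16 → value 194, running total 299.00
- #4 (189/33 per unit): all 33 → value 189, running total 488.00
- #1 (64/33 per unit): 27 of 33 → value 27×64/33 = 52.3636, running total 540.36
Total 540.36.

540.36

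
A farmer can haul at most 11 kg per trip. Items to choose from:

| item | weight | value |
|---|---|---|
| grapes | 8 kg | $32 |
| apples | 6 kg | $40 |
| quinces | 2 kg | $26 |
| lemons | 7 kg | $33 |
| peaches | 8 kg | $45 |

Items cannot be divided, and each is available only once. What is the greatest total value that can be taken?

$71

Check high-value combinations within 11 kg:
- quinces+peaches: weight 2+8=10, value 26+45=71
- apples+quinces: weight 6+2=8, value 40+26=66
- quinces+lemons: weight 2+7=9, value 26+33=59
- grapes+quinces: weight 8+2=10, value 32+26=58
Best: $71.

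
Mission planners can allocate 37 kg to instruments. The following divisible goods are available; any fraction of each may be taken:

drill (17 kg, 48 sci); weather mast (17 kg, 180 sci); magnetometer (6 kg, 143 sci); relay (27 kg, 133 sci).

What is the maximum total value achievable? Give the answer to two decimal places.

Take in order of value per unit:
- magnetometer (143/6 per unit): all 6 → value 143, running total 143.00
- weather mast (180/17 per unit): all 17 → value 180, running total 323.00
- relay (133/27 per unit): 14 of 27 → value 14×133/27 = 68.9630, running total 391.96
Total 391.96.

391.96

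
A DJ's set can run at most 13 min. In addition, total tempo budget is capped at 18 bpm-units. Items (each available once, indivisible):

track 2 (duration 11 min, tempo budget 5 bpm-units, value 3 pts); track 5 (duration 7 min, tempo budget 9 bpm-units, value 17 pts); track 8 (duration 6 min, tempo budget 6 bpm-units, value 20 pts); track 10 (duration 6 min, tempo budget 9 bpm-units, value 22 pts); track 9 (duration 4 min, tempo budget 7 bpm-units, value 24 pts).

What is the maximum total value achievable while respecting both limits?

Feasible sets respecting both limits:
- track 10+track 9: duration 10, tempo budget 16, value 46
- track 8+track 9: duration 10, tempo budget 13, value 44
- track 8+track 10: duration 12, tempo budget 15, value 42
- track 5+track 9: duration 11, tempo budget 16, value 41
Best: 46 pts.

46 pts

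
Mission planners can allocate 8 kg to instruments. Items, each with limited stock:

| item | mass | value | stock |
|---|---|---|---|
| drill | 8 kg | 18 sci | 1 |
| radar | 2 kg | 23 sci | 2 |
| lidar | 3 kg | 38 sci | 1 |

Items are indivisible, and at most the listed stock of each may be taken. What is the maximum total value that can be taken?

84 sci

Top feasible selections:
- 2×radar + 1×lidar: mass 7, value 84
- 1×radar + 1×lidar: mass 5, value 61
- 2×radar: mass 4, value 46
Best: 84 sci.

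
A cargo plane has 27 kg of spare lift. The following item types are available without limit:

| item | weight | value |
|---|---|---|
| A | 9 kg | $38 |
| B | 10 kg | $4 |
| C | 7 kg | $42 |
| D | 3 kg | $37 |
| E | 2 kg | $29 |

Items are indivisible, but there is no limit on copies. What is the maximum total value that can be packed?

$385

Best value-per-unit is E at 29/2; filling with it alone gives 13×29 = 377.
Optimal mix: 1×D + 12×E → weight 27, value 385.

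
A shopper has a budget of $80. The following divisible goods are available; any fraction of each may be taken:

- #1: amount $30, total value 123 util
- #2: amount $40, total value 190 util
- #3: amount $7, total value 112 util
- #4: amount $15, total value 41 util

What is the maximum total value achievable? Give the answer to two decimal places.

433.20

Take in order of value per unit:
- #3 (112/7 per unit): all 7 → value 112, running total 112.00
- #2 (190/40 per unit): all 40 → value 190, running total 302.00
- #1 (123/30 per unit): all 30 → value 123, running total 425.00
- #4 (41/15 per unit): 3 of 15 → value 3×41/15 = 8.2000, running total 433.20
Total 433.20.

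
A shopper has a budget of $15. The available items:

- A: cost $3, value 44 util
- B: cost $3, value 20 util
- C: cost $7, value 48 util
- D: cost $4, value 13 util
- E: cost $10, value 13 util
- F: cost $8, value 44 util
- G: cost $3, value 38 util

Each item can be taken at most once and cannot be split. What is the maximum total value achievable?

130 util

Check high-value combinations within $15:
- A+C+G: cost 3+7+3=13, value 44+48+38=130
- A+F+G: cost 3+8+3=14, value 44+44+38=126
- A+B+D+G: cost 3+3+4+3=13, value 44+20+13+38=115
- A+B+C: cost 3+3+7=13, value 44+20+48=112
Best: 130 util.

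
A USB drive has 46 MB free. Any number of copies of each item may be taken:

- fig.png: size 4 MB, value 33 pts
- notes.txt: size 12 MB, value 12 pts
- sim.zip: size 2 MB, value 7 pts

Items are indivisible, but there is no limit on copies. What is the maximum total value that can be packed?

Best value-per-unit is fig.png at 33/4; filling with it alone gives 11×33 = 363.
Optimal mix: 11×fig.png + 1×sim.zip → size 46, value 370.

370 pts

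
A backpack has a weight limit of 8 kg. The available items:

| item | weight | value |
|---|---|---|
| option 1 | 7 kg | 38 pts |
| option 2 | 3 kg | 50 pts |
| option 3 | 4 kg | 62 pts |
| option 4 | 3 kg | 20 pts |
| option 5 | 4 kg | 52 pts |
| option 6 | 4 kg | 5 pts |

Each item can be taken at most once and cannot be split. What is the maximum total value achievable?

Check high-value combinations within 8 kg:
- option 3+option 5: weight 4+4=8, value 62+52=114
- option 2+option 3: weight 3+4=7, value 50+62=112
- option 2+option 5: weight 3+4=7, value 50+52=102
- option 3+option 4: weight 4+3=7, value 62+20=82
Best: 114 pts.

114 pts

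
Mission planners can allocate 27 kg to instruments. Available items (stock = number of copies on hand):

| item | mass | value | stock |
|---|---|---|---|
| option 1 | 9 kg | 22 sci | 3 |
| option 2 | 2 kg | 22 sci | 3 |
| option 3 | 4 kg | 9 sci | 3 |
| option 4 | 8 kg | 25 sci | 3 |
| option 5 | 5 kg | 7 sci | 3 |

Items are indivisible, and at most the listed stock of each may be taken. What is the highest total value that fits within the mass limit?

125 sci

Top feasible selections:
- 3×option 2 + 1×option 3 + 2×option 4: mass 26, value 125
- 3×option 2 + 2×option 4 + 1×option 5: mass 27, value 123
- 1×option 1 + 3×option 2 + 1×option 3 + 1×option 4: mass 27, value 122
Best: 125 sci.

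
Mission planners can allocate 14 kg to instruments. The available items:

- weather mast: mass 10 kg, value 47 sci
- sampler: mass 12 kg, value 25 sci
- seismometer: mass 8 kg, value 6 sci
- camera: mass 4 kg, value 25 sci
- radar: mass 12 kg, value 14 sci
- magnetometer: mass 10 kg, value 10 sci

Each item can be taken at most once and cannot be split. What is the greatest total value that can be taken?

Check high-value combinations within 14 kg:
- weather mast+camera: mass 10+4=14, value 47+25=72
- weather mast: mass 10, value 47
- camera+magnetometer: mass 4+10=14, value 25+10=35
- seismometer+camera: mass 8+4=12, value 6+25=31
- camera: mass 4, value 25
Best: 72 sci.

72 sci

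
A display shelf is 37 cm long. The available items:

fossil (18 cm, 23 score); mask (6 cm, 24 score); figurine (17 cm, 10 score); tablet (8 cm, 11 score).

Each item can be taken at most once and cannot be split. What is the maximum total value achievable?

58 score

Check high-value combinations within 37 cm:
- fossil+mask+tablet: length 18+6+8=32, value 23+24+11=58
- fossil+mask: length 18+6=24, value 23+24=47
- mask+figurine+tablet: length 6+17+8=31, value 24+10+11=45
- mask+tablet: length 6+8=14, value 24+11=35
Best: 58 score.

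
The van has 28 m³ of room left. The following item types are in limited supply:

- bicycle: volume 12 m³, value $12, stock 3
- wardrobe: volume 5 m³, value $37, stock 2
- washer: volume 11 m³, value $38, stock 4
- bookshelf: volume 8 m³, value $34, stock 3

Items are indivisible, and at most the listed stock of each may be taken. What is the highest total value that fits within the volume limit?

Best selections within volume 28 and stock limits:
- 2×wardrobe + 2×bookshelf: volume 26, value 142
- 1×wardrobe + 2×washer: volume 27, value 113
- 2×wardrobe + 1×washer: volume 21, value 112
- 1×wardrobe + 1×washer + 1×bookshelf: volume 24, value 109
Best: $142.

$142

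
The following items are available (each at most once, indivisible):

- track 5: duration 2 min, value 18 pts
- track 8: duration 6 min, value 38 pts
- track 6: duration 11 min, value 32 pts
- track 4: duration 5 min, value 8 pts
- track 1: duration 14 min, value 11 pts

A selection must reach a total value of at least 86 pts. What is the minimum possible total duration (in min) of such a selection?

19

Subsets with value ≥ 86, sorted by total duration:
- track 5+track 8+track 6: duration 19, value 88
- track 5+track 8+track 6+track 4: duration 24, value 96
- track 5+track 8+track 6+track 1: duration 33, value 99
- track 8+track 6+track 4+track 1: duration 36, value 89
Minimum duration: 19 min.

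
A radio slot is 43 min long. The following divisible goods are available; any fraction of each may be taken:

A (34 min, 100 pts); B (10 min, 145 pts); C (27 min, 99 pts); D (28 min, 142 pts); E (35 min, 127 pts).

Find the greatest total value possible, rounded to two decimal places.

305.33

Take in order of value per unit:
- B (145/10 per unit): all 10 → value 145, running total 145.00
- D (142/28 per unit): all 28 → value 142, running total 287.00
- C (99/27 per unit): 5 of 27 → value 5×99/27 = 18.3333, running total 305.33
Total 305.33.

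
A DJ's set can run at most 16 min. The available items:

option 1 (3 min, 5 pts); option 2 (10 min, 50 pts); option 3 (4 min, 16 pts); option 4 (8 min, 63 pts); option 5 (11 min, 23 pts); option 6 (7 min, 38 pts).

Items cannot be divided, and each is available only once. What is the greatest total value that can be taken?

This is a 0/1 knapsack; check combinations near the capacity.
- option 4+option 6: duration 8+7=15, value 63+38=101
- option 1+option 3+option 4: duration 3+4+8=15, value 5+16+63=84
- option 3+option 4: duration 4+8=12, value 16+63=79
Best: 101 pts.

101 pts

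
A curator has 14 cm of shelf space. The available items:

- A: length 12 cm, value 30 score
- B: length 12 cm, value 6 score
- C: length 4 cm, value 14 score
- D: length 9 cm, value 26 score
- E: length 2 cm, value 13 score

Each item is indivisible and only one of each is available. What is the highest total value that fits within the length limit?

This is a 0/1 knapsack; check combinations near the capacity.
- A+E: length 12+2=14, value 30+13=43
- C+D: length 4+9=13, value 14+26=40
- D+E: length 9+2=11, value 26+13=39
- A: length 12, value 30
Best: 43 score.

43 score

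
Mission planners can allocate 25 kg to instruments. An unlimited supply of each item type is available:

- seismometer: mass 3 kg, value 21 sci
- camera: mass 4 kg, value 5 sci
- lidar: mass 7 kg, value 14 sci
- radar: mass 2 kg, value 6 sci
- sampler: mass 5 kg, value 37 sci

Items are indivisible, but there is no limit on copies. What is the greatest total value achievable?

Best value-per-unit is sampler at 37/5, and filling with it alone uses mass 5×5=25. No mix of the others beats 5×37 = 185.

185 sci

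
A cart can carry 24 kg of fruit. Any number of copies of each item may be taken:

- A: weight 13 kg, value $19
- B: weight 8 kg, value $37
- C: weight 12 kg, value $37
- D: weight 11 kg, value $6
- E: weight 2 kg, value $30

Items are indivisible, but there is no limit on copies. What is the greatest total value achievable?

Best value-per-unit is E at 30/2, and filling with it alone uses weight 12×2=24. No mix of the others beats 12×30 = 360.

$360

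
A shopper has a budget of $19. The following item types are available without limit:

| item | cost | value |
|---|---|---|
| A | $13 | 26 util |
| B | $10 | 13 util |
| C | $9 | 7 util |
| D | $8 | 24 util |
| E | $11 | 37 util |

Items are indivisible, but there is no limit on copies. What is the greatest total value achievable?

61 util

Best value-per-unit is E at 37/11; filling with it alone gives 1×37 = 37.
Optimal mix: 1×D + 1×E → cost 19, value 61.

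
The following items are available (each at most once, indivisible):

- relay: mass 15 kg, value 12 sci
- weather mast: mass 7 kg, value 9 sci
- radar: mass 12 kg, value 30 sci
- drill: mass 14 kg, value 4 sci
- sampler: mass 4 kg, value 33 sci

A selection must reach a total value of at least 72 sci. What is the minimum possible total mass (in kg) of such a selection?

23

Subsets with value ≥ 72, sorted by total mass:
- weather mast+radar+sampler: mass 23, value 72
- relay+radar+sampler: mass 31, value 75
- weather mast+radar+drill+sampler: mass 37, value 76
- relay+weather mast+radar+sampler: mass 38, value 84
Minimum mass: 23 kg.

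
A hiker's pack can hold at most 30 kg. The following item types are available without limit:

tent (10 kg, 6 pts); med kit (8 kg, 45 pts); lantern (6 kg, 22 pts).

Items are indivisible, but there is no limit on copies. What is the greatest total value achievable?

157 pts

Best value-per-unit is med kit at 45/8; filling with it alone gives 3×45 = 135.
Optimal mix: 3×med kit + 1×lantern → weight 30, value 157.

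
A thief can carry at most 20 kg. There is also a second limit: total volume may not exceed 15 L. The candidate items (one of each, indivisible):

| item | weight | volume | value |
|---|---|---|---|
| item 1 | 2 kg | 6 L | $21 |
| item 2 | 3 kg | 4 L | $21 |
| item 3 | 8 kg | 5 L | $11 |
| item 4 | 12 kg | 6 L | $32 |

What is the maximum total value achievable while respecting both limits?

$53

Feasible sets respecting both limits:
- item 1+item 2+item 3: weight 13, volume 15, value 53
- item 1+item 4: weight 14, volume 12, value 53
- item 2+item 4: weight 15, volume 10, value 53
- item 3+item 4: weight 20, volume 11, value 43
Best: $53.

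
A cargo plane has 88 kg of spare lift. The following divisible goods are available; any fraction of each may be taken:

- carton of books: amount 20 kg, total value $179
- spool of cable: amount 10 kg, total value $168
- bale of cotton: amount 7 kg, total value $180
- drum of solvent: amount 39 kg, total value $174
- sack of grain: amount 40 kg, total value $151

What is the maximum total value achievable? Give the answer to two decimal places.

Take in order of value per unit:
- bale of cotton (180/7 per unit): all 7 → value 180, running total 180.00
- spool of cable (168/10 per unit): all 10 → value 168, running total 348.00
- carton of books (179/20 per unit): all 20 → value 179, running total 527.00
- drum of solvent (174/39 per unit): all 39 → value 174, running total 701.00
- sack of grain (151/40 per unit): 12 of 40 → value 12×151/40 = 45.3000, running total 746.30
Total 746.30.

746.30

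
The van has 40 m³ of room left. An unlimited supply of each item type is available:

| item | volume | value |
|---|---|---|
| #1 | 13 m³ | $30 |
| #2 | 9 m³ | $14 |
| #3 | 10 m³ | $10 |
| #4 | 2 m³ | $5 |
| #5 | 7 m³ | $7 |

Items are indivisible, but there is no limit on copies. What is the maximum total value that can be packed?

Best value-per-unit is #4 at 5/2, and filling with it alone uses volume 20×2=40. No mix of the others beats 20×5 = 100.

$100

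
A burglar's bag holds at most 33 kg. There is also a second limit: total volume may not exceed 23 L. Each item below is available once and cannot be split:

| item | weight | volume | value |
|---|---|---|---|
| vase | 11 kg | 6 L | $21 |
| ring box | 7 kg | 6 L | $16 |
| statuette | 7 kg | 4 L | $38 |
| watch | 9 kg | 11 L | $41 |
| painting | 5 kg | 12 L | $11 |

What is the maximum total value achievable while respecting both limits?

$100

Feasible sets respecting both limits:
- vase+statuette+watch: weight 27, volume 21, value 100
- ring box+statuette+watch: weight 23, volume 21, value 95
- statuette+watch: weight 16, volume 15, value 79
Best: $100.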